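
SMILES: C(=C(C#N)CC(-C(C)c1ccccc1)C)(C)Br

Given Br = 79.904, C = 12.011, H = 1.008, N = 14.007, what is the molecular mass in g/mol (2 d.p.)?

Molecular formula: C15H18BrN.
M = 1×79.904 + 15×12.011 + 18×1.008 + 1×14.007 = 292.22 g/mol.

292.22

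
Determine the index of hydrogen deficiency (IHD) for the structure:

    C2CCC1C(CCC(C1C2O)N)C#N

Molecular formula from the SMILES: C11H18N2O.
DoU = (2C + 2 + N − H − X)/2 = (2·11 + 2 + 2 − 18 − 0)/2 = 8/2 = 4.
(Structurally: 2 ring(s) + 2 π bond(s) = 4.)

4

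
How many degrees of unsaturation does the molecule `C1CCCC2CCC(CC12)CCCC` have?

2

Molecular formula from the SMILES: C14H26.
DoU = (2C + 2 + N − H − X)/2 = (2·14 + 2 + 0 − 26 − 0)/2 = 4/2 = 2.
(Structurally: 2 ring(s) + 0 π bond(s) = 2.)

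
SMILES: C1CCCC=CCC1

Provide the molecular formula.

Heavy atoms from the SMILES: 8 C.
Implicit hydrogens by atom environment:
  6 × C: 2 H each → 12
  2 × C: 1 H each → 2
  Total hydrogens = 14.
Molecular formula: C8H14

C8H14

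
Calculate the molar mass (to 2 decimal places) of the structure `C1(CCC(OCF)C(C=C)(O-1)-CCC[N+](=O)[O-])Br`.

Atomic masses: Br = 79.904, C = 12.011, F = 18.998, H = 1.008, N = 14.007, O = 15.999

Molecular formula: C11H17BrFNO4.
M = 1×79.904 + 11×12.011 + 1×18.998 + 17×1.008 + 1×14.007 + 4×15.999 = 326.16 g/mol.

326.16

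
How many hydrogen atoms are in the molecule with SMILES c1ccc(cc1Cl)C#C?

Hydrogens are implicit in SMILES; fill each atom to its normal valence:
  4 × C (aromatic): 1 H each → 4
  2 × C (aromatic): no H
  1 × C: 1 H
  1 × C: no H
  1 × Cl: no H
  Total hydrogens = 5.

5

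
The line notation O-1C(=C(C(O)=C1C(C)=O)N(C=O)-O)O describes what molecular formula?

Heavy atoms from the SMILES: 7 C, 1 N, 6 O.
Implicit hydrogens by atom environment:
  4 × C (aromatic): no H
  3 × O: 1 H each → 3
  2 × O: no H
  1 × C: 3 H
  1 × C: 1 H
  1 × C: no H
  1 × N: no H
  1 × O (aromatic): no H
  Total hydrogens = 7.
Molecular formula: C7H7NO6

C7H7NO6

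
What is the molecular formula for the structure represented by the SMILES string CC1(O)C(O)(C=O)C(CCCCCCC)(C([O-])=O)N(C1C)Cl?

Heavy atoms from the SMILES: 15 C, 1 Cl, 1 N, 5 O.
Implicit hydrogens by atom environment:
  6 × C: 2 H each → 12
  4 × C: no H
  3 × C: 3 H each → 9
  2 × C: 1 H each → 2
  2 × O: 1 H each → 2
  2 × O: no H
  1 × Cl: no H
  1 × N: no H
  1 × O (charge -1): no H
  Total hydrogens = 25.
Net charge -1.
Molecular formula: C15H25ClNO5-

C15H25ClNO5-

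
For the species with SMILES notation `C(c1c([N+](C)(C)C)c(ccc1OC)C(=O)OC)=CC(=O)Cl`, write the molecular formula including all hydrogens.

C15H19ClNO4+

Heavy atoms from the SMILES: 15 C, 1 Cl, 1 N, 4 O.
Implicit hydrogens by atom environment:
  5 × C: 3 H each → 15
  4 × C (aromatic): no H
  4 × O: no H
  2 × C (aromatic): 1 H each → 2
  2 × C: 1 H each → 2
  2 × C: no H
  1 × Cl: no H
  1 × N (charge +1): no H
  Total hydrogens = 19.
Net charge +1.
Molecular formula: C15H19ClNO4+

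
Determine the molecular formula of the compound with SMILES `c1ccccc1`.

Heavy atoms from the SMILES: 6 C.
Implicit hydrogens by atom environment:
  6 × C (aromatic): 1 H each → 6
  Total hydrogens = 6.
Molecular formula: C6H6

C6H6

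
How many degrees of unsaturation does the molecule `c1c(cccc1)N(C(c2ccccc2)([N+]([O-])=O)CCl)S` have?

9

Molecular formula from the SMILES: C14H13ClN2O2S.
DoU = (2C + 2 + N − H − X)/2 = (2·14 + 2 + 2 − 13 − 1)/2 = 18/2 = 9.
(Structurally: 2 ring(s) + 7 π bond(s) = 9.)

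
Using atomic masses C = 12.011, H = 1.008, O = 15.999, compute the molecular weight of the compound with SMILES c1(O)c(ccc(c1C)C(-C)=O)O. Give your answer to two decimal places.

166.18

Molecular formula: C9H10O3.
M = 9×12.011 + 10×1.008 + 3×15.999 = 166.18 g/mol.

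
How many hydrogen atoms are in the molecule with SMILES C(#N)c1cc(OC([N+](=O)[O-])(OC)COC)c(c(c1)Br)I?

Hydrogens are implicit in SMILES; fill each atom to its normal valence:
  4 × C (aromatic): no H
  4 × O: no H
  2 × C: 3 H each → 6
  2 × C (aromatic): 1 H each → 2
  2 × C: no H
  1 × Br: no H
  1 × C: 2 H
  1 × I: no H
  1 × N: no H
  1 × N (charge +1): no H
  1 × O (charge -1): no H
  Total hydrogens = 10.

10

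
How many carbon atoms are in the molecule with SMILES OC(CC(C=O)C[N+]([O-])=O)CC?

7

The symbol for carbon appears 7 times in the SMILES.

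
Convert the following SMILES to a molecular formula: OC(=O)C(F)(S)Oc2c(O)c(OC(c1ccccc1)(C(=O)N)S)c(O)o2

Heavy atoms from the SMILES: 14 C, 1 F, 1 N, 8 O, 2 S.
Implicit hydrogens by atom environment:
  5 × C (aromatic): 1 H each → 5
  5 × C (aromatic): no H
  4 × C: no H
  4 × O: no H
  3 × O: 1 H each → 3
  2 × S: 1 H each → 2
  1 × F: no H
  1 × N: 2 H
  1 × O (aromatic): no H
  Total hydrogens = 12.
Molecular formula: C14H12FNO8S2

C14H12FNO8S2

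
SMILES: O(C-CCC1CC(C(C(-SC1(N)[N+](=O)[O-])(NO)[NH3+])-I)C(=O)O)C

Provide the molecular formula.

C11H22IN4O6S+

Heavy atoms from the SMILES: 11 C, 1 I, 4 N, 6 O, 1 S.
Implicit hydrogens by atom environment:
  4 × C: 2 H each → 8
  3 × C: 1 H each → 3
  3 × C: no H
  3 × O: no H
  2 × O: 1 H each → 2
  1 × C: 3 H
  1 × I: no H
  1 × N (charge +1): 3 H
  1 × N: 2 H
  1 × N: 1 H
  1 × N (charge +1): no H
  1 × O (charge -1): no H
  1 × S: no H
  Total hydrogens = 22.
Net charge +1.
Molecular formula: C11H22IN4O6S+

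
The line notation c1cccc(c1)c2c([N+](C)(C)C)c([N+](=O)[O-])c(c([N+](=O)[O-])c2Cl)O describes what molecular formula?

C15H15ClN3O5+

Heavy atoms from the SMILES: 15 C, 1 Cl, 3 N, 5 O.
Implicit hydrogens by atom environment:
  7 × C (aromatic): no H
  5 × C (aromatic): 1 H each → 5
  3 × C: 3 H each → 9
  3 × N (charge +1): no H
  2 × O: no H
  2 × O (charge -1): no H
  1 × Cl: no H
  1 × O: 1 H
  Total hydrogens = 15.
Net charge +1.
Molecular formula: C15H15ClN3O5+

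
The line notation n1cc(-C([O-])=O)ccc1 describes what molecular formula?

Heavy atoms from the SMILES: 6 C, 1 N, 2 O.
Implicit hydrogens by atom environment:
  4 × C (aromatic): 1 H each → 4
  1 × C (aromatic): no H
  1 × C: no H
  1 × N (aromatic): no H
  1 × O: no H
  1 × O (charge -1): no H
  Total hydrogens = 4.
Net charge -1.
Molecular formula: C6H4NO2-

C6H4NO2-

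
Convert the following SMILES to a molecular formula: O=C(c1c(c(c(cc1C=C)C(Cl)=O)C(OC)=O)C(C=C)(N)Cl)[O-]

C15H12Cl2NO5-

Heavy atoms from the SMILES: 15 C, 2 Cl, 1 N, 5 O.
Implicit hydrogens by atom environment:
  5 × C (aromatic): no H
  4 × C: no H
  4 × O: no H
  2 × C: 2 H each → 4
  2 × C: 1 H each → 2
  2 × Cl: no H
  1 × C: 3 H
  1 × C (aromatic): 1 H
  1 × N: 2 H
  1 × O (charge -1): no H
  Total hydrogens = 12.
Net charge -1.
Molecular formula: C15H12Cl2NO5-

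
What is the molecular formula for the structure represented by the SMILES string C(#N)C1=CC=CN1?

Heavy atoms from the SMILES: 5 C, 2 N.
Implicit hydrogens by atom environment:
  3 × C (aromatic): 1 H each → 3
  1 × C (aromatic): no H
  1 × C: no H
  1 × N (aromatic): 1 H
  1 × N: no H
  Total hydrogens = 4.
Molecular formula: C5H4N2

C5H4N2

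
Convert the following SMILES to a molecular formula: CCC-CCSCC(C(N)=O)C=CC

C11H21NOS

Heavy atoms from the SMILES: 11 C, 1 N, 1 O, 1 S.
Implicit hydrogens by atom environment:
  5 × C: 2 H each → 10
  3 × C: 1 H each → 3
  2 × C: 3 H each → 6
  1 × C: no H
  1 × N: 2 H
  1 × O: no H
  1 × S: no H
  Total hydrogens = 21.
Molecular formula: C11H21NOS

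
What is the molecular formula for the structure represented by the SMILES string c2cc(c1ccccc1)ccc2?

C12H10

Heavy atoms from the SMILES: 12 C.
Implicit hydrogens by atom environment:
  10 × C (aromatic): 1 H each → 10
  2 × C (aromatic): no H
  Total hydrogens = 10.
Molecular formula: C12H10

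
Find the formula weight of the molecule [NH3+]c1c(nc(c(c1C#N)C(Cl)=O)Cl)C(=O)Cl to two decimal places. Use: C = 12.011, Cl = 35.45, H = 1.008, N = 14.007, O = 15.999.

Molecular formula: C8H3Cl3N3O2+.
M = 8×12.011 + 3×35.45 + 3×1.008 + 3×14.007 + 2×15.999 = 279.48 g/mol.

279.48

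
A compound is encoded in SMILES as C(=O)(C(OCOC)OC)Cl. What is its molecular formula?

Heavy atoms from the SMILES: 5 C, 1 Cl, 4 O.
Implicit hydrogens by atom environment:
  4 × O: no H
  2 × C: 3 H each → 6
  1 × C: 2 H
  1 × C: 1 H
  1 × C: no H
  1 × Cl: no H
  Total hydrogens = 9.
Molecular formula: C5H9ClO4

C5H9ClO4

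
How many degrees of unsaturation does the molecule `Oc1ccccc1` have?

4

Molecular formula from the SMILES: C6H6O.
DoU = (2C + 2 + N − H − X)/2 = (2·6 + 2 + 0 − 6 − 0)/2 = 8/2 = 4.
(Structurally: 1 ring(s) + 3 π bond(s) = 4.)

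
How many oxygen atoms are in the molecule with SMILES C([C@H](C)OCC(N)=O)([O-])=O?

The symbol for oxygen appears 4 times in the SMILES.

4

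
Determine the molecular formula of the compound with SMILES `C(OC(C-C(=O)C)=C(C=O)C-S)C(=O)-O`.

Heavy atoms from the SMILES: 9 C, 5 O, 1 S.
Implicit hydrogens by atom environment:
  4 × C: no H
  4 × O: no H
  3 × C: 2 H each → 6
  1 × C: 3 H
  1 × C: 1 H
  1 × O: 1 H
  1 × S: 1 H
  Total hydrogens = 12.
Molecular formula: C9H12O5S

C9H12O5S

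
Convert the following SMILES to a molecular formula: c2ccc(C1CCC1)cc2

C10H12

Heavy atoms from the SMILES: 10 C.
Implicit hydrogens by atom environment:
  5 × C (aromatic): 1 H each → 5
  3 × C: 2 H each → 6
  1 × C: 1 H
  1 × C (aromatic): no H
  Total hydrogens = 12.
Molecular formula: C10H12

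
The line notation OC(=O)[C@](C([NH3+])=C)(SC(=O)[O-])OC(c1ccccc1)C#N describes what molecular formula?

Heavy atoms from the SMILES: 13 C, 2 N, 5 O, 1 S.
Implicit hydrogens by atom environment:
  5 × C (aromatic): 1 H each → 5
  5 × C: no H
  3 × O: no H
  1 × C: 2 H
  1 × C: 1 H
  1 × C (aromatic): no H
  1 × N (charge +1): 3 H
  1 × N: no H
  1 × O: 1 H
  1 × O (charge -1): no H
  1 × S: no H
  Total hydrogens = 12.
Molecular formula: C13H12N2O5S

C13H12N2O5S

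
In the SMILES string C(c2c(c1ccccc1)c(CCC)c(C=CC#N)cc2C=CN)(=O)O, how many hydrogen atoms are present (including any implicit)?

Hydrogens are implicit in SMILES; fill each atom to its normal valence:
  6 × C (aromatic): 1 H each → 6
  6 × C (aromatic): no H
  4 × C: 1 H each → 4
  2 × C: 2 H each → 4
  2 × C: no H
  1 × C: 3 H
  1 × N: 2 H
  1 × N: no H
  1 × O: 1 H
  1 × O: no H
  Total hydrogens = 20.

20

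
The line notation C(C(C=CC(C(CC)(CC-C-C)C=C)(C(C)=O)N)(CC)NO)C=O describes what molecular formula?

C19H34N2O3

Heavy atoms from the SMILES: 19 C, 2 N, 3 O.
Implicit hydrogens by atom environment:
  7 × C: 2 H each → 14
  4 × C: 3 H each → 12
  4 × C: 1 H each → 4
  4 × C: no H
  2 × O: no H
  1 × N: 2 H
  1 × N: 1 H
  1 × O: 1 H
  Total hydrogens = 34.
Molecular formula: C19H34N2O3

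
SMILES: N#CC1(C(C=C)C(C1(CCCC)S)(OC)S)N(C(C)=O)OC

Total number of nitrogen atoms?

2

The symbol for nitrogen appears 2 times in the SMILES.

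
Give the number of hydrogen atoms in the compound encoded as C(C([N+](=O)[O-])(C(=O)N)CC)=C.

Hydrogens are implicit in SMILES; fill each atom to its normal valence:
  2 × C: 2 H each → 4
  2 × C: no H
  2 × O: no H
  1 × C: 3 H
  1 × C: 1 H
  1 × N: 2 H
  1 × N (charge +1): no H
  1 × O (charge -1): no H
  Total hydrogens = 10.

10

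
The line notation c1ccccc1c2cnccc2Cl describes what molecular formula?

Heavy atoms from the SMILES: 11 C, 1 Cl, 1 N.
Implicit hydrogens by atom environment:
  8 × C (aromatic): 1 H each → 8
  3 × C (aromatic): no H
  1 × Cl: no H
  1 × N (aromatic): no H
  Total hydrogens = 8.
Molecular formula: C11H8ClN

C11H8ClN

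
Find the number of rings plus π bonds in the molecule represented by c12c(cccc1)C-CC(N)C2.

5

Molecular formula from the SMILES: C10H13N.
DoU = (2C + 2 + N − H − X)/2 = (2·10 + 2 + 1 − 13 − 0)/2 = 10/2 = 5.
(Structurally: 2 ring(s) + 3 π bond(s) = 5.)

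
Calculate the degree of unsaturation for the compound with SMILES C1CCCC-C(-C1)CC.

1

Molecular formula from the SMILES: C9H18.
DoU = (2C + 2 + N − H − X)/2 = (2·9 + 2 + 0 − 18 − 0)/2 = 2/2 = 1.
(Structurally: 1 ring(s) + 0 π bond(s) = 1.)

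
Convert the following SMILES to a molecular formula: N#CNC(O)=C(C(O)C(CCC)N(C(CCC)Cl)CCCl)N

C14H26Cl2N4O2

Heavy atoms from the SMILES: 14 C, 2 Cl, 4 N, 2 O.
Implicit hydrogens by atom environment:
  6 × C: 2 H each → 12
  3 × C: 1 H each → 3
  3 × C: no H
  2 × C: 3 H each → 6
  2 × Cl: no H
  2 × N: no H
  2 × O: 1 H each → 2
  1 × N: 2 H
  1 × N: 1 H
  Total hydrogens = 26.
Molecular formula: C14H26Cl2N4O2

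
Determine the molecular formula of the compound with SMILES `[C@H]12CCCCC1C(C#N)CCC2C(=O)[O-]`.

Heavy atoms from the SMILES: 12 C, 1 N, 2 O.
Implicit hydrogens by atom environment:
  6 × C: 2 H each → 12
  4 × C: 1 H each → 4
  2 × C: no H
  1 × N: no H
  1 × O: no H
  1 × O (charge -1): no H
  Total hydrogens = 16.
Net charge -1.
Molecular formula: C12H16NO2-

C12H16NO2-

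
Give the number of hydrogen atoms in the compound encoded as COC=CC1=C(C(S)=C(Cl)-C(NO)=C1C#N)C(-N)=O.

10

Hydrogens are implicit in SMILES; fill each atom to its normal valence:
  6 × C (aromatic): no H
  2 × C: 1 H each → 2
  2 × C: no H
  2 × O: no H
  1 × C: 3 H
  1 × Cl: no H
  1 × N: 2 H
  1 × N: 1 H
  1 × N: no H
  1 × O: 1 H
  1 × S: 1 H
  Total hydrogens = 10.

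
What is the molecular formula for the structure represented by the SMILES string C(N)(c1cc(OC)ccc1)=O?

Heavy atoms from the SMILES: 8 C, 1 N, 2 O.
Implicit hydrogens by atom environment:
  4 × C (aromatic): 1 H each → 4
  2 × C (aromatic): no H
  2 × O: no H
  1 × C: 3 H
  1 × C: no H
  1 × N: 2 H
  Total hydrogens = 9.
Molecular formula: C8H9NO2

C8H9NO2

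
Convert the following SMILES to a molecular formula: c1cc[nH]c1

C4H5N

Heavy atoms from the SMILES: 4 C, 1 N.
Implicit hydrogens by atom environment:
  4 × C (aromatic): 1 H each → 4
  1 × N (aromatic): 1 H
  Total hydrogens = 5.
Molecular formula: C4H5N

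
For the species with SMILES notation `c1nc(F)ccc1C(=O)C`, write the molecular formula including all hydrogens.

Heavy atoms from the SMILES: 7 C, 1 F, 1 N, 1 O.
Implicit hydrogens by atom environment:
  3 × C (aromatic): 1 H each → 3
  2 × C (aromatic): no H
  1 × C: 3 H
  1 × C: no H
  1 × F: no H
  1 × N (aromatic): no H
  1 × O: no H
  Total hydrogens = 6.
Molecular formula: C7H6FNO

C7H6FNO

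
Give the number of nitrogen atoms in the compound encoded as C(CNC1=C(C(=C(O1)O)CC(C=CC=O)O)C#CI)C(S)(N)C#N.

The symbol for nitrogen appears 3 times in the SMILES.

3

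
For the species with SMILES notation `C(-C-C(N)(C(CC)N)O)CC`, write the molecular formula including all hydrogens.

Heavy atoms from the SMILES: 8 C, 2 N, 1 O.
Implicit hydrogens by atom environment:
  4 × C: 2 H each → 8
  2 × C: 3 H each → 6
  2 × N: 2 H each → 4
  1 × C: 1 H
  1 × C: no H
  1 × O: 1 H
  Total hydrogens = 20.
Molecular formula: C8H20N2O

C8H20N2O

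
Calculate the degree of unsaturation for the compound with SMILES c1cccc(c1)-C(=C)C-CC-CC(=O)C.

6

Molecular formula from the SMILES: C14H18O.
DoU = (2C + 2 + N − H − X)/2 = (2·14 + 2 + 0 − 18 − 0)/2 = 12/2 = 6.
(Structurally: 1 ring(s) + 5 π bond(s) = 6.)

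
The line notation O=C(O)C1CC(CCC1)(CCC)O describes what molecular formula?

Heavy atoms from the SMILES: 10 C, 3 O.
Implicit hydrogens by atom environment:
  6 × C: 2 H each → 12
  2 × C: no H
  2 × O: 1 H each → 2
  1 × C: 3 H
  1 × C: 1 H
  1 × O: no H
  Total hydrogens = 18.
Molecular formula: C10H18O3

C10H18O3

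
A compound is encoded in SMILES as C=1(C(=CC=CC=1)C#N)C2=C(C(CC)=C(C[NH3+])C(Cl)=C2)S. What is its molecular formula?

Heavy atoms from the SMILES: 16 C, 1 Cl, 2 N, 1 S.
Implicit hydrogens by atom environment:
  7 × C (aromatic): no H
  5 × C (aromatic): 1 H each → 5
  2 × C: 2 H each → 4
  1 × C: 3 H
  1 × C: no H
  1 × Cl: no H
  1 × N (charge +1): 3 H
  1 × N: no H
  1 × S: 1 H
  Total hydrogens = 16.
Net charge +1.
Molecular formula: C16H16ClN2S+

C16H16ClN2S+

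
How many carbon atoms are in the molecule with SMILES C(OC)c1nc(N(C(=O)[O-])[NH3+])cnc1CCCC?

11

The symbol for carbon appears 11 times in the SMILES. Lowercase c denotes aromatic carbon and counts toward C.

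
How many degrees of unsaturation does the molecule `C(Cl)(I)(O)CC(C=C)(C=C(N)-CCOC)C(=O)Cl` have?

3

Molecular formula from the SMILES: C11H16Cl2INO3.
DoU = (2C + 2 + N − H − X)/2 = (2·11 + 2 + 1 − 16 − 3)/2 = 6/2 = 3.
(Structurally: 0 ring(s) + 3 π bond(s) = 3.)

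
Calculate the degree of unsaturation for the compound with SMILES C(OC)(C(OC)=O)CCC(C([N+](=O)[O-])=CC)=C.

Molecular formula from the SMILES: C11H17NO5.
DoU = (2C + 2 + N − H − X)/2 = (2·11 + 2 + 1 − 17 − 0)/2 = 8/2 = 4.
(Structurally: 0 ring(s) + 4 π bond(s) = 4.)

4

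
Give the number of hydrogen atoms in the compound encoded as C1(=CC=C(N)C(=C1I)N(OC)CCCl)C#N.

11

Hydrogens are implicit in SMILES; fill each atom to its normal valence:
  4 × C (aromatic): no H
  2 × C: 2 H each → 4
  2 × C (aromatic): 1 H each → 2
  2 × N: no H
  1 × C: 3 H
  1 × C: no H
  1 × Cl: no H
  1 × I: no H
  1 × N: 2 H
  1 × O: no H
  Total hydrogens = 11.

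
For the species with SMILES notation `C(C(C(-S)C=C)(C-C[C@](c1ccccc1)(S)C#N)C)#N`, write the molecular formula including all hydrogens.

C16H18N2S2

Heavy atoms from the SMILES: 16 C, 2 N, 2 S.
Implicit hydrogens by atom environment:
  5 × C (aromatic): 1 H each → 5
  4 × C: no H
  3 × C: 2 H each → 6
  2 × C: 1 H each → 2
  2 × N: no H
  2 × S: 1 H each → 2
  1 × C: 3 H
  1 × C (aromatic): no H
  Total hydrogens = 18.
Molecular formula: C16H18N2S2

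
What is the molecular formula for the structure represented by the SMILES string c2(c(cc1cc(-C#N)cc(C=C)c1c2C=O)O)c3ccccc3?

C20H13NO2

Heavy atoms from the SMILES: 20 C, 1 N, 2 O.
Implicit hydrogens by atom environment:
  8 × C (aromatic): 1 H each → 8
  8 × C (aromatic): no H
  2 × C: 1 H each → 2
  1 × C: 2 H
  1 × C: no H
  1 × N: no H
  1 × O: 1 H
  1 × O: no H
  Total hydrogens = 13.
Molecular formula: C20H13NO2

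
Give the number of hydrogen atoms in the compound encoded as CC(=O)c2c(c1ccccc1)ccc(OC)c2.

Hydrogens are implicit in SMILES; fill each atom to its normal valence:
  8 × C (aromatic): 1 H each → 8
  4 × C (aromatic): no H
  2 × C: 3 H each → 6
  2 × O: no H
  1 × C: no H
  Total hydrogens = 14.

14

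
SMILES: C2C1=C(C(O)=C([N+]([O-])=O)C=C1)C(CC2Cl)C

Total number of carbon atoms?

The symbol for carbon appears 11 times in the SMILES. (Cl is a single chlorine, not C + l.)

11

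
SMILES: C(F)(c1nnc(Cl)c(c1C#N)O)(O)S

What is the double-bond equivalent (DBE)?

6

Molecular formula from the SMILES: C6H3ClFN3O2S.
DoU = (2C + 2 + N − H − X)/2 = (2·6 + 2 + 3 − 3 − 2)/2 = 12/2 = 6.
(Structurally: 1 ring(s) + 5 π bond(s) = 6.)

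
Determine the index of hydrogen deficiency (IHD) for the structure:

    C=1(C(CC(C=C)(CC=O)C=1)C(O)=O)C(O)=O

6

Molecular formula from the SMILES: C11H12O5.
DoU = (2C + 2 + N − H − X)/2 = (2·11 + 2 + 0 − 12 − 0)/2 = 12/2 = 6.
(Structurally: 1 ring(s) + 5 π bond(s) = 6.)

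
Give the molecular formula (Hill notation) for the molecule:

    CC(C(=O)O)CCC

Heavy atoms from the SMILES: 6 C, 2 O.
Implicit hydrogens by atom environment:
  2 × C: 3 H each → 6
  2 × C: 2 H each → 4
  1 × C: 1 H
  1 × C: no H
  1 × O: 1 H
  1 × O: no H
  Total hydrogens = 12.
Molecular formula: C6H12O2

C6H12O2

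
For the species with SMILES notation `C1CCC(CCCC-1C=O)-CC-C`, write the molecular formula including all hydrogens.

C12H22O

Heavy atoms from the SMILES: 12 C, 1 O.
Implicit hydrogens by atom environment:
  8 × C: 2 H each → 16
  3 × C: 1 H each → 3
  1 × C: 3 H
  1 × O: no H
  Total hydrogens = 22.
Molecular formula: C12H22O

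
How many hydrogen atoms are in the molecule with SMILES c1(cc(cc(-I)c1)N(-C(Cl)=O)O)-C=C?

Hydrogens are implicit in SMILES; fill each atom to its normal valence:
  3 × C (aromatic): 1 H each → 3
  3 × C (aromatic): no H
  1 × C: 2 H
  1 × C: 1 H
  1 × C: no H
  1 × Cl: no H
  1 × I: no H
  1 × N: no H
  1 × O: 1 H
  1 × O: no H
  Total hydrogens = 7.

7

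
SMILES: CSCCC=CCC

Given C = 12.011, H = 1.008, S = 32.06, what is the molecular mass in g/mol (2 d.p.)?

130.25

Molecular formula: C7H14S.
M = 7×12.011 + 14×1.008 + 1×32.06 = 130.25 g/mol.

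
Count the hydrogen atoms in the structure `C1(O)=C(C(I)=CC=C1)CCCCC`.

15

Hydrogens are implicit in SMILES; fill each atom to its normal valence:
  4 × C: 2 H each → 8
  3 × C (aromatic): 1 H each → 3
  3 × C (aromatic): no H
  1 × C: 3 H
  1 × I: no H
  1 × O: 1 H
  Total hydrogens = 15.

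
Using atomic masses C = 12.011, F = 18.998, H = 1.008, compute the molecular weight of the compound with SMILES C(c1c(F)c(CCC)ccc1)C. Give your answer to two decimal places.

Molecular formula: C11H15F.
M = 11×12.011 + 1×18.998 + 15×1.008 = 166.24 g/mol.

166.24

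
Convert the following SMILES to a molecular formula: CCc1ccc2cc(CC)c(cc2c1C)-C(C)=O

Heavy atoms from the SMILES: 17 C, 1 O.
Implicit hydrogens by atom environment:
  6 × C (aromatic): no H
  4 × C: 3 H each → 12
  4 × C (aromatic): 1 H each → 4
  2 × C: 2 H each → 4
  1 × C: no H
  1 × O: no H
  Total hydrogens = 20.
Molecular formula: C17H20O

C17H20O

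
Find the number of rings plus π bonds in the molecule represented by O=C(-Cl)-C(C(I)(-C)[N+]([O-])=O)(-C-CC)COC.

2

Molecular formula from the SMILES: C9H15ClINO4.
DoU = (2C + 2 + N − H − X)/2 = (2·9 + 2 + 1 − 15 − 2)/2 = 4/2 = 2.
(Structurally: 0 ring(s) + 2 π bond(s) = 2.)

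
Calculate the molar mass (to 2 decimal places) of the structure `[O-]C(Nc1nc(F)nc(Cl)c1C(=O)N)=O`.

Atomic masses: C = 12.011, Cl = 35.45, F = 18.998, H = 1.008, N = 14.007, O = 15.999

233.56

Molecular formula: C6H3ClFN4O3-.
M = 6×12.011 + 1×35.45 + 1×18.998 + 3×1.008 + 4×14.007 + 3×15.999 = 233.56 g/mol.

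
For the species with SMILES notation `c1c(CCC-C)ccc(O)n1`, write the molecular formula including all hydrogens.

C9H13NO

Heavy atoms from the SMILES: 9 C, 1 N, 1 O.
Implicit hydrogens by atom environment:
  3 × C: 2 H each → 6
  3 × C (aromatic): 1 H each → 3
  2 × C (aromatic): no H
  1 × C: 3 H
  1 × N (aromatic): no H
  1 × O: 1 H
  Total hydrogens = 13.
Molecular formula: C9H13NO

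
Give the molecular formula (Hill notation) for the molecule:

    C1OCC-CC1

Heavy atoms from the SMILES: 5 C, 1 O.
Implicit hydrogens by atom environment:
  5 × C: 2 H each → 10
  1 × O: no H
  Total hydrogens = 10.
Molecular formula: C5H10O

C5H10O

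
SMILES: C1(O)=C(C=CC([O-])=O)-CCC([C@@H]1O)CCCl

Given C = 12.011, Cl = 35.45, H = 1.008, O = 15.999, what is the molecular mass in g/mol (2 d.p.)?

Molecular formula: C11H14ClO4-.
M = 11×12.011 + 1×35.45 + 14×1.008 + 4×15.999 = 245.68 g/mol.

245.68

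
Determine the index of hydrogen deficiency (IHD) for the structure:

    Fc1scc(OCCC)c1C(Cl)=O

Molecular formula from the SMILES: C8H8ClFO2S.
DoU = (2C + 2 + N − H − X)/2 = (2·8 + 2 + 0 − 8 − 2)/2 = 8/2 = 4.
(Structurally: 1 ring(s) + 3 π bond(s) = 4.)

4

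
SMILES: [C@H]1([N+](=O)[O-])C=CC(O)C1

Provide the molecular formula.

C5H7NO3

Heavy atoms from the SMILES: 5 C, 1 N, 3 O.
Implicit hydrogens by atom environment:
  4 × C: 1 H each → 4
  1 × C: 2 H
  1 × N (charge +1): no H
  1 × O: 1 H
  1 × O: no H
  1 × O (charge -1): no H
  Total hydrogens = 7.
Molecular formula: C5H7NO3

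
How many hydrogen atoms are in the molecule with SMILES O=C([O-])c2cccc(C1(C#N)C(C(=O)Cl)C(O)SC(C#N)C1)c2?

Hydrogens are implicit in SMILES; fill each atom to its normal valence:
  5 × C: no H
  4 × C (aromatic): 1 H each → 4
  3 × C: 1 H each → 3
  2 × C (aromatic): no H
  2 × N: no H
  2 × O: no H
  1 × C: 2 H
  1 × Cl: no H
  1 × O: 1 H
  1 × O (charge -1): no H
  1 × S: no H
  Total hydrogens = 10.

10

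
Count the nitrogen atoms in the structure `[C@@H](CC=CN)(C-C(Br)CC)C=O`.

1

The symbol for nitrogen appears 1 time in the SMILES.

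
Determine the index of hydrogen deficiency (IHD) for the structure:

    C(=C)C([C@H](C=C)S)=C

Molecular formula from the SMILES: C7H10S.
DoU = (2C + 2 + N − H − X)/2 = (2·7 + 2 + 0 − 10 − 0)/2 = 6/2 = 3.
(Structurally: 0 ring(s) + 3 π bond(s) = 3.)

3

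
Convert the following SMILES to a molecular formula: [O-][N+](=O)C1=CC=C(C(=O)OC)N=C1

Heavy atoms from the SMILES: 7 C, 2 N, 4 O.
Implicit hydrogens by atom environment:
  3 × C (aromatic): 1 H each → 3
  3 × O: no H
  2 × C (aromatic): no H
  1 × C: 3 H
  1 × C: no H
  1 × N (aromatic): no H
  1 × N (charge +1): no H
  1 × O (charge -1): no H
  Total hydrogens = 6.
Molecular formula: C7H6N2O4

C7H6N2O4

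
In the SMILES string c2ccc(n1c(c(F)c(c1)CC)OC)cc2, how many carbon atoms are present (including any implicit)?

The symbol for carbon appears 13 times in the SMILES. Lowercase c denotes aromatic carbon and counts toward C.

13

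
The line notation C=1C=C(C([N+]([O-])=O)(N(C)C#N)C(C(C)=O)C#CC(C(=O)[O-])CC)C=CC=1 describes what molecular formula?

Heavy atoms from the SMILES: 18 C, 3 N, 5 O.
Implicit hydrogens by atom environment:
  6 × C: no H
  5 × C (aromatic): 1 H each → 5
  3 × C: 3 H each → 9
  3 × O: no H
  2 × C: 1 H each → 2
  2 × N: no H
  2 × O (charge -1): no H
  1 × C: 2 H
  1 × C (aromatic): no H
  1 × N (charge +1): no H
  Total hydrogens = 18.
Net charge -1.
Molecular formula: C18H18N3O5-

C18H18N3O5-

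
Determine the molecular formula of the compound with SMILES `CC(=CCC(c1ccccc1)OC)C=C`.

Heavy atoms from the SMILES: 14 C, 1 O.
Implicit hydrogens by atom environment:
  5 × C (aromatic): 1 H each → 5
  3 × C: 1 H each → 3
  2 × C: 3 H each → 6
  2 × C: 2 H each → 4
  1 × C: no H
  1 × C (aromatic): no H
  1 × O: no H
  Total hydrogens = 18.
Molecular formula: C14H18O

C14H18O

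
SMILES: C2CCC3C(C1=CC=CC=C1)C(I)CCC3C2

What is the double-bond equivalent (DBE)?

Molecular formula from the SMILES: C16H21I.
DoU = (2C + 2 + N − H − X)/2 = (2·16 + 2 + 0 − 21 − 1)/2 = 12/2 = 6.
(Structurally: 3 ring(s) + 3 π bond(s) = 6.)

6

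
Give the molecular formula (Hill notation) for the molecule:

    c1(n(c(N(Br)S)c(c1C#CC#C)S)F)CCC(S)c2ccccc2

C17H14BrFN2S3

Heavy atoms from the SMILES: 1 Br, 17 C, 1 F, 2 N, 3 S.
Implicit hydrogens by atom environment:
  5 × C (aromatic): 1 H each → 5
  5 × C (aromatic): no H
  3 × C: no H
  3 × S: 1 H each → 3
  2 × C: 2 H each → 4
  2 × C: 1 H each → 2
  1 × Br: no H
  1 × F: no H
  1 × N (aromatic): no H
  1 × N: no H
  Total hydrogens = 14.
Molecular formula: C17H14BrFN2S3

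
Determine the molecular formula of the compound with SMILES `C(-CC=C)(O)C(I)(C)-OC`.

Heavy atoms from the SMILES: 7 C, 1 I, 2 O.
Implicit hydrogens by atom environment:
  2 × C: 3 H each → 6
  2 × C: 2 H each → 4
  2 × C: 1 H each → 2
  1 × C: no H
  1 × I: no H
  1 × O: 1 H
  1 × O: no H
  Total hydrogens = 13.
Molecular formula: C7H13IO2

C7H13IO2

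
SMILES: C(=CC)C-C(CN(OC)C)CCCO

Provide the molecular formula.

C11H23NO2

Heavy atoms from the SMILES: 11 C, 1 N, 2 O.
Implicit hydrogens by atom environment:
  5 × C: 2 H each → 10
  3 × C: 3 H each → 9
  3 × C: 1 H each → 3
  1 × N: no H
  1 × O: 1 H
  1 × O: no H
  Total hydrogens = 23.
Molecular formula: C11H23NO2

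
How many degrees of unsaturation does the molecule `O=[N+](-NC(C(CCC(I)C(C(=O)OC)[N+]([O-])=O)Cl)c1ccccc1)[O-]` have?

Molecular formula from the SMILES: C14H17ClIN3O6.
DoU = (2C + 2 + N − H − X)/2 = (2·14 + 2 + 3 − 17 − 2)/2 = 14/2 = 7.
(Structurally: 1 ring(s) + 6 π bond(s) = 7.)

7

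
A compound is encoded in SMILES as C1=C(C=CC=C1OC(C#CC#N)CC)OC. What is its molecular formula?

C13H13NO2

Heavy atoms from the SMILES: 13 C, 1 N, 2 O.
Implicit hydrogens by atom environment:
  4 × C (aromatic): 1 H each → 4
  3 × C: no H
  2 × C: 3 H each → 6
  2 × C (aromatic): no H
  2 × O: no H
  1 × C: 2 H
  1 × C: 1 H
  1 × N: no H
  Total hydrogens = 13.
Molecular formula: C13H13NO2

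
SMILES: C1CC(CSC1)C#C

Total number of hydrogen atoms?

10

Hydrogens are implicit in SMILES; fill each atom to its normal valence:
  4 × C: 2 H each → 8
  2 × C: 1 H each → 2
  1 × C: no H
  1 × S: no H
  Total hydrogens = 10.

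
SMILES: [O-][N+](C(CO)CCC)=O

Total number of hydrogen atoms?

11

Hydrogens are implicit in SMILES; fill each atom to its normal valence:
  3 × C: 2 H each → 6
  1 × C: 3 H
  1 × C: 1 H
  1 × N (charge +1): no H
  1 × O: 1 H
  1 × O: no H
  1 × O (charge -1): no H
  Total hydrogens = 11.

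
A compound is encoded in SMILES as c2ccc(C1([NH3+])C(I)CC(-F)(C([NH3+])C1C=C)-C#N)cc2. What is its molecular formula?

Heavy atoms from the SMILES: 15 C, 1 F, 1 I, 3 N.
Implicit hydrogens by atom environment:
  5 × C (aromatic): 1 H each → 5
  4 × C: 1 H each → 4
  3 × C: no H
  2 × C: 2 H each → 4
  2 × N (charge +1): 3 H each → 6
  1 × C (aromatic): no H
  1 × F: no H
  1 × I: no H
  1 × N: no H
  Total hydrogens = 19.
Net charge +2.
Molecular formula: [C15H19FIN3]2+

[C15H19FIN3]2+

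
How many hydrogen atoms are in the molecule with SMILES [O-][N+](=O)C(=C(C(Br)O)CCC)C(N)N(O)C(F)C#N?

14

Hydrogens are implicit in SMILES; fill each atom to its normal valence:
  3 × C: 1 H each → 3
  3 × C: no H
  2 × C: 2 H each → 4
  2 × N: no H
  2 × O: 1 H each → 2
  1 × Br: no H
  1 × C: 3 H
  1 × F: no H
  1 × N: 2 H
  1 × N (charge +1): no H
  1 × O: no H
  1 × O (charge -1): no H
  Total hydrogens = 14.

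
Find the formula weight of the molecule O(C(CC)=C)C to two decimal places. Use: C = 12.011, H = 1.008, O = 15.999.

Molecular formula: C5H10O.
M = 5×12.011 + 10×1.008 + 1×15.999 = 86.13 g/mol.

86.13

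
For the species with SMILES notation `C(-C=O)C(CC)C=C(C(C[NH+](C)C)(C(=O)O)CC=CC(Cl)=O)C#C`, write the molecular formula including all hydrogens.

C18H25ClNO4+

Heavy atoms from the SMILES: 18 C, 1 Cl, 1 N, 4 O.
Implicit hydrogens by atom environment:
  6 × C: 1 H each → 6
  5 × C: no H
  4 × C: 2 H each → 8
  3 × C: 3 H each → 9
  3 × O: no H
  1 × Cl: no H
  1 × N (charge +1): 1 H
  1 × O: 1 H
  Total hydrogens = 25.
Net charge +1.
Molecular formula: C18H25ClNO4+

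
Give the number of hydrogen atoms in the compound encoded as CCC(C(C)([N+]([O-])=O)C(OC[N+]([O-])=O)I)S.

13

Hydrogens are implicit in SMILES; fill each atom to its normal valence:
  3 × O: no H
  2 × C: 3 H each → 6
  2 × C: 2 H each → 4
  2 × C: 1 H each → 2
  2 × N (charge +1): no H
  2 × O (charge -1): no H
  1 × C: no H
  1 × I: no H
  1 × S: 1 H
  Total hydrogens = 13.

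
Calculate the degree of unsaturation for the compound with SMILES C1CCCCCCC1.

1

Molecular formula from the SMILES: C8H16.
DoU = (2C + 2 + N − H − X)/2 = (2·8 + 2 + 0 − 16 − 0)/2 = 2/2 = 1.
(Structurally: 1 ring(s) + 0 π bond(s) = 1.)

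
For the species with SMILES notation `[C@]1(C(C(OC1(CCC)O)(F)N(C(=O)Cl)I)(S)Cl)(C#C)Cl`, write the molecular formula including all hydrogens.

Heavy atoms from the SMILES: 10 C, 3 Cl, 1 F, 1 I, 1 N, 3 O, 1 S.
Implicit hydrogens by atom environment:
  6 × C: no H
  3 × Cl: no H
  2 × C: 2 H each → 4
  2 × O: no H
  1 × C: 3 H
  1 × C: 1 H
  1 × F: no H
  1 × I: no H
  1 × N: no H
  1 × O: 1 H
  1 × S: 1 H
  Total hydrogens = 10.
Molecular formula: C10H10Cl3FINO3S

C10H10Cl3FINO3S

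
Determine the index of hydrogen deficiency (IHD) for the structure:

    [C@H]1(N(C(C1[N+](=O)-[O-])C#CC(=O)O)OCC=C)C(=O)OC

7

Molecular formula from the SMILES: C11H12N2O7.
DoU = (2C + 2 + N − H − X)/2 = (2·11 + 2 + 2 − 12 − 0)/2 = 14/2 = 7.
(Structurally: 1 ring(s) + 6 π bond(s) = 7.)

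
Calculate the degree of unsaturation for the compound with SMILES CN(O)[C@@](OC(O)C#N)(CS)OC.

2

Molecular formula from the SMILES: C6H12N2O4S.
DoU = (2C + 2 + N − H − X)/2 = (2·6 + 2 + 2 − 12 − 0)/2 = 4/2 = 2.
(Structurally: 0 ring(s) + 2 π bond(s) = 2.)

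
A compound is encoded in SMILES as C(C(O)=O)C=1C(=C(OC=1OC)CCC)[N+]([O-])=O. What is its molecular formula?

C10H13NO6

Heavy atoms from the SMILES: 10 C, 1 N, 6 O.
Implicit hydrogens by atom environment:
  4 × C (aromatic): no H
  3 × C: 2 H each → 6
  3 × O: no H
  2 × C: 3 H each → 6
  1 × C: no H
  1 × N (charge +1): no H
  1 × O: 1 H
  1 × O (aromatic): no H
  1 × O (charge -1): no H
  Total hydrogens = 13.
Molecular formula: C10H13NO6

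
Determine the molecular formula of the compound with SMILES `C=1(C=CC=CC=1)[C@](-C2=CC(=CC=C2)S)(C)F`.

Heavy atoms from the SMILES: 14 C, 1 F, 1 S.
Implicit hydrogens by atom environment:
  9 × C (aromatic): 1 H each → 9
  3 × C (aromatic): no H
  1 × C: 3 H
  1 × C: no H
  1 × F: no H
  1 × S: 1 H
  Total hydrogens = 13.
Molecular formula: C14H13FS

C14H13FS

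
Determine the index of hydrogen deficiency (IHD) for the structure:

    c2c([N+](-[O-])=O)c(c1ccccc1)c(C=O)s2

Molecular formula from the SMILES: C11H7NO3S.
DoU = (2C + 2 + N − H − X)/2 = (2·11 + 2 + 1 − 7 − 0)/2 = 18/2 = 9.
(Structurally: 2 ring(s) + 7 π bond(s) = 9.)

9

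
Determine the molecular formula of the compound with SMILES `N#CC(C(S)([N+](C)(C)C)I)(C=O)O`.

C7H12IN2O2S+

Heavy atoms from the SMILES: 7 C, 1 I, 2 N, 2 O, 1 S.
Implicit hydrogens by atom environment:
  3 × C: 3 H each → 9
  3 × C: no H
  1 × C: 1 H
  1 × I: no H
  1 × N (charge +1): no H
  1 × N: no H
  1 × O: 1 H
  1 × O: no H
  1 × S: 1 H
  Total hydrogens = 12.
Net charge +1.
Molecular formula: C7H12IN2O2S+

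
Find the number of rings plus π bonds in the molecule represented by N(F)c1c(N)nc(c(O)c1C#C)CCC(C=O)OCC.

7

Molecular formula from the SMILES: C13H16FN3O3.
DoU = (2C + 2 + N − H − X)/2 = (2·13 + 2 + 3 − 16 − 1)/2 = 14/2 = 7.
(Structurally: 1 ring(s) + 6 π bond(s) = 7.)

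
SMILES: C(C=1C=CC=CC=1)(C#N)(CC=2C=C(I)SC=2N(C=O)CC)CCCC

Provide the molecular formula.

C20H23IN2OS

Heavy atoms from the SMILES: 20 C, 1 I, 2 N, 1 O, 1 S.
Implicit hydrogens by atom environment:
  6 × C (aromatic): 1 H each → 6
  5 × C: 2 H each → 10
  4 × C (aromatic): no H
  2 × C: 3 H each → 6
  2 × C: no H
  2 × N: no H
  1 × C: 1 H
  1 × I: no H
  1 × O: no H
  1 × S (aromatic): no H
  Total hydrogens = 23.
Molecular formula: C20H23IN2OS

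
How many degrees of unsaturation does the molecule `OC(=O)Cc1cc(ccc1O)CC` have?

Molecular formula from the SMILES: C10H12O3.
DoU = (2C + 2 + N − H − X)/2 = (2·10 + 2 + 0 − 12 − 0)/2 = 10/2 = 5.
(Structurally: 1 ring(s) + 4 π bond(s) = 5.)

5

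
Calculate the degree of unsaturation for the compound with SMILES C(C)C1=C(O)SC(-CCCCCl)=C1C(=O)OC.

4

Molecular formula from the SMILES: C12H17ClO3S.
DoU = (2C + 2 + N − H − X)/2 = (2·12 + 2 + 0 − 17 − 1)/2 = 8/2 = 4.
(Structurally: 1 ring(s) + 3 π bond(s) = 4.)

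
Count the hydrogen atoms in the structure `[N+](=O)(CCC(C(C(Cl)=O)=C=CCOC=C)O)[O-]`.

12

Hydrogens are implicit in SMILES; fill each atom to its normal valence:
  4 × C: 2 H each → 8
  3 × C: 1 H each → 3
  3 × C: no H
  3 × O: no H
  1 × Cl: no H
  1 × N (charge +1): no H
  1 × O: 1 H
  1 × O (charge -1): no H
  Total hydrogens = 12.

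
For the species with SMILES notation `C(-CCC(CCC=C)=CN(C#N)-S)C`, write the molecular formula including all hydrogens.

C11H18N2S

Heavy atoms from the SMILES: 11 C, 2 N, 1 S.
Implicit hydrogens by atom environment:
  6 × C: 2 H each → 12
  2 × C: 1 H each → 2
  2 × C: no H
  2 × N: no H
  1 × C: 3 H
  1 × S: 1 H
  Total hydrogens = 18.
Molecular formula: C11H18N2S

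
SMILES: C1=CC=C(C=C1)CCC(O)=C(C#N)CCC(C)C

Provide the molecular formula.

Heavy atoms from the SMILES: 16 C, 1 N, 1 O.
Implicit hydrogens by atom environment:
  5 × C (aromatic): 1 H each → 5
  4 × C: 2 H each → 8
  3 × C: no H
  2 × C: 3 H each → 6
  1 × C: 1 H
  1 × C (aromatic): no H
  1 × N: no H
  1 × O: 1 H
  Total hydrogens = 21.
Molecular formula: C16H21NO

C16H21NO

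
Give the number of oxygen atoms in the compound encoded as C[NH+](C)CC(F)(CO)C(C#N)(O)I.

2

The symbol for oxygen appears 2 times in the SMILES.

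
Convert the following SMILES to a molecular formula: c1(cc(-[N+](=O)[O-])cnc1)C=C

C7H6N2O2

Heavy atoms from the SMILES: 7 C, 2 N, 2 O.
Implicit hydrogens by atom environment:
  3 × C (aromatic): 1 H each → 3
  2 × C (aromatic): no H
  1 × C: 2 H
  1 × C: 1 H
  1 × N (aromatic): no H
  1 × N (charge +1): no H
  1 × O: no H
  1 × O (charge -1): no H
  Total hydrogens = 6.
Molecular formula: C7H6N2O2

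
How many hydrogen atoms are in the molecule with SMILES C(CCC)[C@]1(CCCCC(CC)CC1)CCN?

Hydrogens are implicit in SMILES; fill each atom to its normal valence:
  12 × C: 2 H each → 24
  2 × C: 3 H each → 6
  1 × C: 1 H
  1 × C: no H
  1 × N: 2 H
  Total hydrogens = 33.

33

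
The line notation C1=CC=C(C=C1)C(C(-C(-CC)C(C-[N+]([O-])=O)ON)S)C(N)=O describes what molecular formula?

Heavy atoms from the SMILES: 14 C, 3 N, 4 O, 1 S.
Implicit hydrogens by atom environment:
  5 × C (aromatic): 1 H each → 5
  4 × C: 1 H each → 4
  3 × O: no H
  2 × C: 2 H each → 4
  2 × N: 2 H each → 4
  1 × C: 3 H
  1 × C: no H
  1 × C (aromatic): no H
  1 × N (charge +1): no H
  1 × O (charge -1): no H
  1 × S: 1 H
  Total hydrogens = 21.
Molecular formula: C14H21N3O4S

C14H21N3O4S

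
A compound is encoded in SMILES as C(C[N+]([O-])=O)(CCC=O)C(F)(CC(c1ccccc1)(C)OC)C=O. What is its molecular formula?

Heavy atoms from the SMILES: 17 C, 1 F, 1 N, 5 O.
Implicit hydrogens by atom environment:
  5 × C (aromatic): 1 H each → 5
  4 × C: 2 H each → 8
  4 × O: no H
  3 × C: 1 H each → 3
  2 × C: 3 H each → 6
  2 × C: no H
  1 × C (aromatic): no H
  1 × F: no H
  1 × N (charge +1): no H
  1 × O (charge -1): no H
  Total hydrogens = 22.
Molecular formula: C17H22FNO5

C17H22FNO5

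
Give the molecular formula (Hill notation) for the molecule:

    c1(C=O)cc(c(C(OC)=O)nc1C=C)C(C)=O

C12H11NO4

Heavy atoms from the SMILES: 12 C, 1 N, 4 O.
Implicit hydrogens by atom environment:
  4 × C (aromatic): no H
  4 × O: no H
  2 × C: 3 H each → 6
  2 × C: 1 H each → 2
  2 × C: no H
  1 × C: 2 H
  1 × C (aromatic): 1 H
  1 × N (aromatic): no H
  Total hydrogens = 11.
Molecular formula: C12H11NO4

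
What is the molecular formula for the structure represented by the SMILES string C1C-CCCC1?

C6H12

Heavy atoms from the SMILES: 6 C.
Implicit hydrogens by atom environment:
  6 × C: 2 H each → 12
  Total hydrogens = 12.
Molecular formula: C6H12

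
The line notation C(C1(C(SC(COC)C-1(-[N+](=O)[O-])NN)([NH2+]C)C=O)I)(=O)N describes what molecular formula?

Heavy atoms from the SMILES: 9 C, 1 I, 5 N, 5 O, 1 S.
Implicit hydrogens by atom environment:
  4 × C: no H
  4 × O: no H
  2 × C: 3 H each → 6
  2 × C: 1 H each → 2
  2 × N: 2 H each → 4
  1 × C: 2 H
  1 × I: no H
  1 × N (charge +1): 2 H
  1 × N: 1 H
  1 × N (charge +1): no H
  1 × O (charge -1): no H
  1 × S: no H
  Total hydrogens = 17.
Net charge +1.
Molecular formula: C9H17IN5O5S+

C9H17IN5O5S+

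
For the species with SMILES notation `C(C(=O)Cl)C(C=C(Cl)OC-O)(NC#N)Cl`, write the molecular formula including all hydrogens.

Heavy atoms from the SMILES: 7 C, 3 Cl, 2 N, 3 O.
Implicit hydrogens by atom environment:
  4 × C: no H
  3 × Cl: no H
  2 × C: 2 H each → 4
  2 × O: no H
  1 × C: 1 H
  1 × N: 1 H
  1 × N: no H
  1 × O: 1 H
  Total hydrogens = 7.
Molecular formula: C7H7Cl3N2O3

C7H7Cl3N2O3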